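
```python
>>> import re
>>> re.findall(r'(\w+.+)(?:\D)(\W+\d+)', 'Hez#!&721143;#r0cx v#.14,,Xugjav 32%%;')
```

The pattern matches one or more of a word character, then one or more of any character (captured); then a non-digit (non-capturing group); then one or more of a non-word character, then one or more of a digit (captured).
Walking the string: at [0:35] match 'Hez#!&721143;#r0cx v#.14,,Xugjav 32', groups = ('Hez#!&721143;#r0cx v#.14,,Xugja', ' 32').
`findall` packs the 2 group values into a tuple for every match.

[('Hez#!&721143;#r0cx v#.14,,Xugja', ' 32')]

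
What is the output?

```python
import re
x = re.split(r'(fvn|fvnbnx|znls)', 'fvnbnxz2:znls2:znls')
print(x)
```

['', 'fvn', 'bnxz2:', 'znls', '2:', 'znls', '']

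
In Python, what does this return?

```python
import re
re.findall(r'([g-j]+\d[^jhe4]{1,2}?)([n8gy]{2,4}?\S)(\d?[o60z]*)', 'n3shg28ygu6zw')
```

[('hg28', 'ygu', '6z')]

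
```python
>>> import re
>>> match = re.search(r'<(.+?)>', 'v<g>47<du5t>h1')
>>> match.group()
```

'<g>'

Unlike `match`, `search` isn't anchored — it looks for the pattern anywhere in the string.
The match spans [1:4] → '<g>'.
Captured: group 1 = 'g'.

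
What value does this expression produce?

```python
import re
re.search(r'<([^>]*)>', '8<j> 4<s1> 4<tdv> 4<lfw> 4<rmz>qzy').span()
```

(1, 4)

`re.search` scans for the first position where the pattern succeeds.
The match spans [1:4] → '<j>'.
Captured: group 1 = 'j'.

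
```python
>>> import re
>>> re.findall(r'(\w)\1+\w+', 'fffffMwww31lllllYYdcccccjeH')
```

['f']

`\1` has to match the exact text group 1 already captured.
Because there's exactly one group, `findall` drops the full match and keeps group 1 from the one hit.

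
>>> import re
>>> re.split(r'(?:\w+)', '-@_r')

Pattern: one or more of a word character (non-capturing group).
Matches to split on: at [2:4] → '_r'.
The string is cut at each match, leaving 2 pieces.

['-@', '']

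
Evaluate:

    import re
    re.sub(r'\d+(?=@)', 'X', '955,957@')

'955,X@'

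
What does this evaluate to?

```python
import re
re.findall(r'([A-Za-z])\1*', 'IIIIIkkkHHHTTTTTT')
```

After group 1 captures some text, `\1` only succeeds where that same text appears again.
Matches: at [0:5] match 'IIIII', group 1 = 'I'; at [5:8] match 'kkk', group 1 = 'k'; at [8:11] match 'HHH', group 1 = 'H'; at [11:17] match 'TTTTTT', group 1 = 'T'.
Because there's exactly one group, `findall` drops the full match and keeps group 1 from each hit.

['I', 'k', 'H', 'T']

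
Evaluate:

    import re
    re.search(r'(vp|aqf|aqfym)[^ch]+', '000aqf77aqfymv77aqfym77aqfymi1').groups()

`re.search` tries every starting position until one works.
The match spans [3:30] → 'aqf77aqfymv77aqfym77aqfymi1'.
Captured: group 1 = 'aqf'.

('aqf',)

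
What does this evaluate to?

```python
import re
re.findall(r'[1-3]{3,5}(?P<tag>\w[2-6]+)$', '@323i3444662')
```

['i3444662']

This matches 3 to 5 of a character in [1-3]; then a word character, then one or more of a character in [2-6] (captured as 'tag'); then anchored at the end.
Scanning left to right: at [1:12] match '323i3444662', group 1 = 'i3444662'.
`findall` collects group 1 from the one match (1 total).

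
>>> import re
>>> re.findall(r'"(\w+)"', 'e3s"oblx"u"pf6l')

['oblx']

Scanning left to right: at [3:9] match '"oblx"', group 1 = 'oblx'.
`findall` collects group 1 from the one match (1 total).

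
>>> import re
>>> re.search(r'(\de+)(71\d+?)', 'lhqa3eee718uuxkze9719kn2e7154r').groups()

('3eee', '718')

Pattern: a digit, then one or more of the literal 'e' (captured); then the literal '71', then one or more of a digit (lazy) (captured).
Unlike `match`, `search` isn't anchored — it looks for the pattern anywhere in the string.
The match spans [4:11] → '3eee718'.
Captured: group 1 = '3eee', group 2 = '718'.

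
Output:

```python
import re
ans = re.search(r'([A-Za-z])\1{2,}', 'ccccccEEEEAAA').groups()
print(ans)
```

('c',)

The match spans [0:6] → 'cccccc'.
Captured: group 1 = 'c'.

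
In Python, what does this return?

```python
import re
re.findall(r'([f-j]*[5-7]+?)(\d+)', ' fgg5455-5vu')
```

[('fgg5', '455')]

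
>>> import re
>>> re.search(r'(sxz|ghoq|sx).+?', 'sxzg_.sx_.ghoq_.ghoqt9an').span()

(0, 4)

`|` is ordered: at each position the engine commits to the first alternative that works.
`re.search` scans for the first position where the pattern succeeds.
The match spans [0:4] → 'sxzg'.
Captured: group 1 = 'sxz'.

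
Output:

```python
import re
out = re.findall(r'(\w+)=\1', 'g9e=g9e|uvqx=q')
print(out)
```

The backreference `\1` re-matches whatever the first group consumed, character for character.
With a single group, `findall` returns only what that group captured — 1 item.

['g9e']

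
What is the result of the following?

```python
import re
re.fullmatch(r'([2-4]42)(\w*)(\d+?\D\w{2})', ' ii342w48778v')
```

None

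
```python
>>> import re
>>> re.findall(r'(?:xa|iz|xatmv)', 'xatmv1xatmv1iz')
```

Alternation tries branches left to right and keeps the first one that lets the overall match succeed at that position.
With no groups in the pattern, `findall` gives back each whole match — 3 here.

['xa', 'xa', 'iz']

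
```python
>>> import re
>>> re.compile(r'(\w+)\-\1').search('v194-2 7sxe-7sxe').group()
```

'7sxe-7sxe'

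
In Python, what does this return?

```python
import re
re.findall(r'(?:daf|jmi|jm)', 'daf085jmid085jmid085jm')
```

`|` is ordered: at each position the engine commits to the first alternative that works.
Matches: at [0:3] → 'daf'; at [6:9] → 'jmi'; at [13:16] → 'jmi'; at [20:22] → 'jm'.
Since nothing is captured, `findall` lists the 4 matched substrings directly.

['daf', 'jmi', 'jmi', 'jm']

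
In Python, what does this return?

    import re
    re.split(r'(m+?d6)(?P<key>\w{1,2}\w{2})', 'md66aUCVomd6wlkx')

['', 'md6', '6aUC', 'Vo', 'md6', 'wlkx', '']

Pattern: one or more of the literal 'm' (lazy), then the literal 'd6' (captured); then 1 to 2 of a word character, then exactly 2 of a word character (captured as 'key').
Because the pattern has a capturing group, `split` also inserts each captured text between the pieces.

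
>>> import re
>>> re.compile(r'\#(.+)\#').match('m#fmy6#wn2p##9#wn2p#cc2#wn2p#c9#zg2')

None

`match` is anchored at position 0; if the pattern doesn't fit there, it returns None.
Here the string doesn't start with a match, so the call returns None.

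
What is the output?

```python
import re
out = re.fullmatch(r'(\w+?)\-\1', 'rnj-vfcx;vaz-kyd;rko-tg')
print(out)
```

`\1` has to match the exact text group 1 already captured.
For `fullmatch`, every character of the input must be accounted for by the pattern.
Here there's no way to consume every character, so the call returns None.

None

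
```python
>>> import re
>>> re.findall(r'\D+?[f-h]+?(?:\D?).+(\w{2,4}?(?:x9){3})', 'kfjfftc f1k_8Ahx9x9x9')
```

['Ahx9x9x9']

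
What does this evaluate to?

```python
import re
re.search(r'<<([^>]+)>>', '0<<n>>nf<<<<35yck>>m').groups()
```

`search` walks the string left to right and returns the first match it finds.
The match spans [1:6] → '<<n>>'.
Captured: group 1 = 'n'.

('n',)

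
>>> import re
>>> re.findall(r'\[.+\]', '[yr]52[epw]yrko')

['[yr]52[epw]']

Scanning left to right: at [0:11] → '[yr]52[epw]'.
Since nothing is captured, `findall` lists the 1 matched substring directly.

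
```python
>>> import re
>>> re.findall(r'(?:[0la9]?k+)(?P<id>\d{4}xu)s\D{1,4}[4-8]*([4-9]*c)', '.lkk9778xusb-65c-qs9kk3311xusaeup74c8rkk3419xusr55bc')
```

[('9778xu', 'c'), ('3311xu', 'c')]

`findall` packs the 2 group values into a tuple for every match.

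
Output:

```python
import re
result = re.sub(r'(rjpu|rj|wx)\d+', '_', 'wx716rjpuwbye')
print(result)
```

_rjpuwbye

Matches: at [0:5] → 'wx716'.
`sub` substitutes '_' at each match site.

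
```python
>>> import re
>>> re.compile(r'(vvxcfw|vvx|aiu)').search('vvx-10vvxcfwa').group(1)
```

'vvx'

`search` walks the string left to right and returns the first match it finds.
The match spans [0:3] → 'vvx'.
Captured: group 1 = 'vvx'.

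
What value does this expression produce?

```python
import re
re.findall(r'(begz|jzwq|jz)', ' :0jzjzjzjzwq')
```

The regex engine tests alternatives in the order written; an earlier branch that matches wins even if a later one would match more.
With a single group, `findall` returns only what that group captured — 4 items.

['jz', 'jz', 'jz', 'jzwq']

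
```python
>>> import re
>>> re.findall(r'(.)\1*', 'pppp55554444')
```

A backreference is literal: `\1` must see the identical characters the first group matched.
Because there's exactly one group, `findall` drops the full match and keeps group 1 from each hit.

['p', '5', '4']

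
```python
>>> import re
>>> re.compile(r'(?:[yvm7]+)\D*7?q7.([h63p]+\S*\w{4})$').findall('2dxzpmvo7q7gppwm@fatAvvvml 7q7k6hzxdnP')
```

Pattern: one or more of one of [yvm7] (non-capturing group); then zero or more of a non-digit, then optionally the literal '7'; then the literal 'q7', then any character; then one or more of one of [h63p], then zero or more of a non-whitespace character, then exactly 4 of a word character (captured); then anchored at the end.
Scanning left to right: at [10:38] match '7gppwm@fatAvvvml 7q7k6hzxdnP', group 1 = '6hzxdnP'.
Because there's exactly one group, `findall` drops the full match and keeps group 1 from the one hit.

['6hzxdnP']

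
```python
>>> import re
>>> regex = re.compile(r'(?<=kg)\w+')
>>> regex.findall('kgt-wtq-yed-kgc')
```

['t', 'c']

Because the assertion is zero-width, the text it checks is not consumed and won't appear in the result.
Matches: at [2:3] → 't'; at [14:15] → 'c'.
No capturing groups, so `findall` returns the 2 full match strings.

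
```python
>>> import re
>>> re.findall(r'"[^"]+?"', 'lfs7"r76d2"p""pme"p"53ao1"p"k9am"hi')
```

['"r76d2"', '"pme"', '"53ao1"', '"k9am"']

Walking the string: at [4:11] → '"r76d2"'; at [13:18] → '"pme"'; at [19:26] → '"53ao1"'; at [27:33] → '"k9am"'.
With no groups in the pattern, `findall` gives back each whole match — 4 here.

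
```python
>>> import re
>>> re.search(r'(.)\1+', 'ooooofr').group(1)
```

'o'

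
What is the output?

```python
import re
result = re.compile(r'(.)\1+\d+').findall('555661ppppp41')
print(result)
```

The backreference `\1` re-matches whatever the first group consumed, character for character.
`findall` collects group 1 from each match (2 total).

['5', 'p']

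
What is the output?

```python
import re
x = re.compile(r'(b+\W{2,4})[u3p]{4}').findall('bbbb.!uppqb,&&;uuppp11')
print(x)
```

['b,&&;']

The pattern matches one or more of the literal 'b', then 2 to 4 of a non-word character (captured); then exactly 4 of one of [u3p].
Walking the string: at [10:19] match 'b,&&;uupp', group 1 = 'b,&&;'.
`findall` collects group 1 from the one match (1 total).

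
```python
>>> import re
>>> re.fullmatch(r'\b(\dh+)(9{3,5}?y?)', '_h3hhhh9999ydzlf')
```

The pattern matches a word boundary (`\b`, zero-width); then a digit, then one or more of the literal 'h' (captured); then 3 to 5 of the literal '9' (lazy), then optionally a literal 'y' (captured).
`fullmatch` succeeds only if the pattern covers the string from start to end.
Here the string isn't matched end-to-end, so the call returns None.

None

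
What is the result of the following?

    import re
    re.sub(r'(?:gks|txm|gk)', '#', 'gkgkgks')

Alternation isn't longest-match — the leftmost alternative that fits at this position is chosen.
`sub` substitutes '#' at each match site.

'###'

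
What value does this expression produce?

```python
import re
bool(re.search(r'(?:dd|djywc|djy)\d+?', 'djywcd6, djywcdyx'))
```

False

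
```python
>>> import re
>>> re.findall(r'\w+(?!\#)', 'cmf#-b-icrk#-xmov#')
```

['cm', 'b', 'icr', 'xmo']

A negative assertion filters positions out without eating any characters.
Since nothing is captured, `findall` lists the 4 matched substrings directly.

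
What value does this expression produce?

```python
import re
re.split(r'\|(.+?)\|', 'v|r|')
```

['v', 'r', '']

`re.split` interleaves the captured-group text with the surrounding fragments.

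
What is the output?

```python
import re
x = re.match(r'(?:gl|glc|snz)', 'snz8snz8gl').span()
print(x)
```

`re.match` won't scan ahead — the pattern has to work from the very first character.
The match spans [0:3] → 'snz'.

(0, 3)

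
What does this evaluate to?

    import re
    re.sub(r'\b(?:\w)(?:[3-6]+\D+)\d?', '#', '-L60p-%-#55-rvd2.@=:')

Pattern: a word boundary (`\b`, zero-width); then a word character (non-capturing group); then one or more of a character in [3-6], then one or more of a non-digit (non-capturing group); then optionally a digit.
Matches: at [9:16] → '55-rvd2'.
Each match is replaced by '#'.

'-L60p-%-##.@=:'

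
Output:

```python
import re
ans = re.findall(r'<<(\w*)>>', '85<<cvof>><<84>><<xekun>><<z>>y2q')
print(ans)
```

Scanning left to right: at [2:10] match '<<cvof>>', group 1 = 'cvof'; at [10:16] match '<<84>>', group 1 = '84'; at [16:25] match '<<xekun>>', group 1 = 'xekun'; at [25:30] match '<<z>>', group 1 = 'z'.
One capturing group, so `findall` returns just the captured substring from each match — 4 in all.

['cvof', '84', 'xekun', 'z']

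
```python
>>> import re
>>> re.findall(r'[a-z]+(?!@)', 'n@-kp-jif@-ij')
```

['kp', 'ji', 'ij']

Because the assertion is negative and zero-width, positions next to the forbidden text are skipped.
Walking the string: at [3:5] → 'kp'; at [6:8] → 'ji'; at [11:13] → 'ij'.
Since nothing is captured, `findall` lists the 3 matched substrings directly.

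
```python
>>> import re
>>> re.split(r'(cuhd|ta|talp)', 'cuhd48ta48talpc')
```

Alternation tries branches left to right and keeps the first one that lets the overall match succeed at that position.
Matches to split on: at [0:4] → 'cuhd'; at [6:8] → 'ta'; at [10:12] → 'ta'.
`re.split` interleaves the captured-group text with the surrounding fragments.

['', 'cuhd', '48', 'ta', '48', 'ta', 'lpc']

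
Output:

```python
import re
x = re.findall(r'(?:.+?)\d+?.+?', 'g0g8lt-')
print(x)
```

['g0g']

The pattern matches one or more of any character (lazy) (non-capturing group); then one or more of a digit (lazy), then one or more of any character (lazy).
With the lazy modifier that quantifier settles for the fewest repetitions that let the rest of the pattern succeed (the atoms after it are unaffected and can still be greedy).
Walking the string: at [0:3] → 'g0g'.
With no groups in the pattern, `findall` gives back each whole match — 1 here.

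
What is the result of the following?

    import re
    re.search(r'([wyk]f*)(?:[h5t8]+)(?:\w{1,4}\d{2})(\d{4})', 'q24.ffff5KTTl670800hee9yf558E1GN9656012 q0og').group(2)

This matches one of [wyk], then zero or more of the literal 'f' (captured); then one or more of one of [h5t8] (non-capturing group); then 1 to 4 of a word character, then exactly 2 of a digit (non-capturing group); then exactly 4 of a digit (captured).
`search` walks the string left to right and returns the first match it finds.
The match spans [23:38] → 'yf558E1GN965601'.
Captured: group 1 = 'yf', group 2 = '5601'.

'5601'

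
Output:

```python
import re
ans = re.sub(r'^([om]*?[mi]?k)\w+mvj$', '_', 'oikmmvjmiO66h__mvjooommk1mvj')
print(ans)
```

_

Every occurrence is swapped for '_'.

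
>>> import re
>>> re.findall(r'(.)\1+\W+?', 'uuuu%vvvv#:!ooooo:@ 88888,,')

['u', 'v', 'o', '8']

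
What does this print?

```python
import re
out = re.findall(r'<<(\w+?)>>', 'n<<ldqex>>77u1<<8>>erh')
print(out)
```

['ldqex', '8']

Scanning left to right: at [1:10] match '<<ldqex>>', group 1 = 'ldqex'; at [14:19] match '<<8>>', group 1 = '8'.
`findall` collects group 1 from each match (2 total).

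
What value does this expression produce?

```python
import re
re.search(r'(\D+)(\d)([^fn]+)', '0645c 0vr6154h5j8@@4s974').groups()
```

The match spans [4:24] → 'c 0vr6154h5j8@@4s974'.
Captured: group 1 = 'c ', group 2 = '0', group 3 = 'vr6154h5j8@@4s974'.

('c ', '0', 'vr6154h5j8@@4s974')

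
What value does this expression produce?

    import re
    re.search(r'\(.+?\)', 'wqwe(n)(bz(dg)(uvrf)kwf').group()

'(n)'

`re.search` tries every starting position until one works.
The match spans [4:7] → '(n)'.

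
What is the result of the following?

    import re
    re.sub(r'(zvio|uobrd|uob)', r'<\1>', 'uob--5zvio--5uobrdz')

'<uob>--5<zvio>--5<uobrd>z'

Branches in `(...|...)` are attempted left-to-right; the first branch that allows the whole pattern to succeed is taken.
Matches: at [0:3] → 'uob'; at [6:10] → 'zvio'; at [13:18] → 'uobrd'.
Each match is replaced using the text its own group 1 captured.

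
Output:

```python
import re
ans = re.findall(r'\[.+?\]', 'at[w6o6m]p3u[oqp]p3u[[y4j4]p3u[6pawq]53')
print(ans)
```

Walking the string: at [2:9] → '[w6o6m]'; at [12:17] → '[oqp]'; at [20:27] → '[[y4j4]'; at [30:37] → '[6pawq]'.
`findall` yields the raw match text (4 of them) because the pattern has no groups.

['[w6o6m]', '[oqp]', '[[y4j4]', '[6pawq]']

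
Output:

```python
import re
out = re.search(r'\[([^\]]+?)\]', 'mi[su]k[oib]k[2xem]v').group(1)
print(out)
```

Unlike `match`, `search` isn't anchored — it looks for the pattern anywhere in the string.
The match spans [2:6] → '[su]'.
Captured: group 1 = 'su'.

su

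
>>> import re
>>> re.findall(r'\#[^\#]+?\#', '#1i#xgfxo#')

['#1i#']

`findall` yields the raw match text (1 of them) because the pattern has no groups.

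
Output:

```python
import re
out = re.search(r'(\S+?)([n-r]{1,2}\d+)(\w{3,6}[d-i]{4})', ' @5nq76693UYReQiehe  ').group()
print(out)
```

@5nq76693UYReQiehe

Pattern: one or more of a non-whitespace character (lazy) (captured); then 1 to 2 of a character in [n-r], then one or more of a digit (captured); then 3 to 6 of a word character, then exactly 4 of a character in [d-i] (captured).
`re.search` tries every starting position until one works.
The match spans [1:19] → '@5nq76693UYReQiehe'.
Captured: group 1 = '@5', group 2 = 'nq76693', group 3 = 'UYReQiehe'.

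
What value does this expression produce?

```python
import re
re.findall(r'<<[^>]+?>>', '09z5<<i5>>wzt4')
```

['<<i5>>']

Matches: at [4:10] → '<<i5>>'.
With no groups in the pattern, `findall` gives back each whole match — 1 here.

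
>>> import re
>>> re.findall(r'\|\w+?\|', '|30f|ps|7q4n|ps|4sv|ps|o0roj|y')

['|30f|', '|7q4n|', '|4sv|', '|o0roj|']

Walking the string: at [0:5] → '|30f|'; at [7:13] → '|7q4n|'; at [15:20] → '|4sv|'; at [22:29] → '|o0roj|'.
No capturing groups, so `findall` returns the 4 full match strings.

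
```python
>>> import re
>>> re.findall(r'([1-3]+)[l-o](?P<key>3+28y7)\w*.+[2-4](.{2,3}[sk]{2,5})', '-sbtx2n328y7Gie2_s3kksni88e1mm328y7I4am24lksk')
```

[('2', '328y7', 'lksk')]

The pattern matches one or more of a character in [1-3] (captured); then a character in [l-o]; then one or more of a literal '3', then the literal '28y', then the literal '7' (captured as 'key'); then zero or more of a word character, then one or more of any character, then a character in [2-4]; then 2 to 3 of any character, then 2 to 5 of one of [sk] (captured).
With 3 capturing groups, `findall` returns a 3-tuple per match.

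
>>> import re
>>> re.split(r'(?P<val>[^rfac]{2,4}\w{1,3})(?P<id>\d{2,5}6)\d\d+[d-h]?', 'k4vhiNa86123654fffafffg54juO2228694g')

['', 'k4vhiNa', '861236', 'ffafff', 'g54juO2', '2286', '']

Pattern: 2 to 4 of any character except [rfac], then 1 to 3 of a word character (captured as 'val'); then 2 to 5 of a digit, then the literal '6' (captured as 'id'); then a digit, then one or more of a digit, then optionally a character in [d-h].
Matches to split on: at [0:16] → 'k4vhiNa86123654f'; at [22:36] → 'g54juO2228694g'.
The group in the pattern means `split` returns the separators' captures alongside the pieces.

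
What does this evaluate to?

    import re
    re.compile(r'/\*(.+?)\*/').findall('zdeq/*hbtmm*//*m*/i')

['hbtmm', 'm']

The `?` after the quantifier makes it lazy — it takes as little as possible before letting the rest of the pattern try.
Walking the string: at [4:13] match '/*hbtmm*/', group 1 = 'hbtmm'; at [13:18] match '/*m*/', group 1 = 'm'.
One capturing group, so `findall` returns just the captured substring from each match — 2 in all.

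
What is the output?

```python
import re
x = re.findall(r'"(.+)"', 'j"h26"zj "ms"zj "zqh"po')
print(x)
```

['h26"zj "ms"zj "zqh']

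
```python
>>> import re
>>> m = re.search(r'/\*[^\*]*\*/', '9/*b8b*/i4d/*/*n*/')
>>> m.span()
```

`re.search` tries every starting position until one works.
The match spans [1:8] → '/*b8b*/'.

(1, 8)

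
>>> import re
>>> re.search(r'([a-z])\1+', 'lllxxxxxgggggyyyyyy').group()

After group 1 captures some text, `\1` only succeeds where that same text appears again.
`re.search` scans for the first position where the pattern succeeds.
The match spans [0:3] → 'lll'.
Captured: group 1 = 'l'.

'lll'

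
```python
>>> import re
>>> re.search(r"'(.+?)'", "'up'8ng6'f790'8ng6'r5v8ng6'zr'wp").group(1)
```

'up'

A `+?`/`*?`/`{m,n}?` starts at its minimum and grows only as far as needed for what follows to match.
Unlike `match`, `search` isn't anchored — it looks for the pattern anywhere in the string.
The match spans [0:4] → "'up'".
Captured: group 1 = 'up'.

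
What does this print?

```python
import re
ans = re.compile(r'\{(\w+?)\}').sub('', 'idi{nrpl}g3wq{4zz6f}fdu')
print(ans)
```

idig3wqfdu

`sub` substitutes '' at each match site.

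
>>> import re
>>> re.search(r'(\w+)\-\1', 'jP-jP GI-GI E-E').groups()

`\1` is not a pattern — it's the concrete string captured by group 1, re-applied verbatim.
`search` walks the string left to right and returns the first match it finds.
The match spans [0:5] → 'jP-jP'.
Captured: group 1 = 'jP'.

('jP',)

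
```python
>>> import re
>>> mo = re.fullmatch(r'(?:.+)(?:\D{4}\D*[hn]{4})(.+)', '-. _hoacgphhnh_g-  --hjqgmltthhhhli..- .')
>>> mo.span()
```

This matches one or more of any character (non-capturing group); then exactly 4 of a non-digit, then zero or more of a non-digit, then exactly 4 of one of [hn] (non-capturing group); then one or more of any character (captured).
`re.fullmatch` is like wrapping the pattern in `^…$` (in single-line mode).
The match spans [0:40] → '-. _hoacgphhnh_g-  --hjqgmltthhhhli..- .'.
Captured: group 1 = 'li..- .'.

(0, 40)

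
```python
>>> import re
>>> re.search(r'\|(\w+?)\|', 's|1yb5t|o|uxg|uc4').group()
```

The match spans [1:8] → '|1yb5t|'.

'|1yb5t|'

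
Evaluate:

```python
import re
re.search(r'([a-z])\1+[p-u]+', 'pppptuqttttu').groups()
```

After group 1 captures some text, `\1` only succeeds where that same text appears again.
`re.search` tries every starting position until one works.
The match spans [0:12] → 'pppptuqttttu'.
Captured: group 1 = 'p'.

('p',)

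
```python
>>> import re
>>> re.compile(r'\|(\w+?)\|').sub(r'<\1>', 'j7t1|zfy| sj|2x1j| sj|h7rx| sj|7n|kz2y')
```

'j7t1<zfy> sj<2x1j> sj<h7rx> sj<7n>kz2y'

`\1` in the replacement pulls in group 1's text for each match.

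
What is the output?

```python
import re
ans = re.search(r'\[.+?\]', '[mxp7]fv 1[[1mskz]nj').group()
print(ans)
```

[mxp7]

With the lazy modifier that quantifier settles for the fewest repetitions that let the rest of the pattern succeed (the atoms after it are unaffected and can still be greedy).
Unlike `match`, `search` isn't anchored — it looks for the pattern anywhere in the string.
The match spans [0:6] → '[mxp7]'.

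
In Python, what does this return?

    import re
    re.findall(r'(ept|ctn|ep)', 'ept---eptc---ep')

The regex engine tests alternatives in the order written; an earlier branch that matches wins even if a later one would match more.
Scanning left to right: at [0:3] match 'ept', group 1 = 'ept'; at [6:9] match 'ept', group 1 = 'ept'; at [13:15] match 'ep', group 1 = 'ep'.
With a single group, `findall` returns only what that group captured — 3 items.

['ept', 'ept', 'ep']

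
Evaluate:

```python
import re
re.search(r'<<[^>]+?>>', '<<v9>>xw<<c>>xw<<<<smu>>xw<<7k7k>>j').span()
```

Unlike `match`, `search` isn't anchored — it looks for the pattern anywhere in the string.
The match spans [0:6] → '<<v9>>'.

(0, 6)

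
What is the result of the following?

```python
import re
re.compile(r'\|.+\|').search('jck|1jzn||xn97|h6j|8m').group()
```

'|1jzn||xn97|h6j|'

The match spans [3:19] → '|1jzn||xn97|h6j|'.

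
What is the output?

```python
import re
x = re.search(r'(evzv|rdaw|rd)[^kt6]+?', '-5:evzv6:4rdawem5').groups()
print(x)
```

The regex engine tests alternatives in the order written; an earlier branch that matches wins even if a later one would match more.
`re.search` scans for the first position where the pattern succeeds.
The match spans [10:15] → 'rdawe'.
Captured: group 1 = 'rdaw'.

('rdaw',)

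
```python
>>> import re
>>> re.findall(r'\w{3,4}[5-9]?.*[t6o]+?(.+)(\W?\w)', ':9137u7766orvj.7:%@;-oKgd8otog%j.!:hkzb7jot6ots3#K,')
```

[('s3#', 'K')]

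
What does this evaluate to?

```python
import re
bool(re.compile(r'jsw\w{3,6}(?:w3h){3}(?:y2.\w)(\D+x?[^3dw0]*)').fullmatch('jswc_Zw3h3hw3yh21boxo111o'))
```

The pattern matches the literal 'jsw', then 3 to 6 of a word character, then the literal 'w3h' repeated 3 times; then the literal 'y2', then any character, then a word character (non-capturing group); then one or more of a non-digit, then optionally the literal 'x', then zero or more of any character except [3dw0] (captured).
`re.fullmatch` requires the pattern to consume the entire string.
Here the pattern can't cover the whole string, so the call returns None, and `bool(None)` is False.

False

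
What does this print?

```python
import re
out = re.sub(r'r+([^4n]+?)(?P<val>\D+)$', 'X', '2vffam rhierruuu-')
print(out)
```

2vffam X

This matches one or more of a literal 'r'; then one or more of any character except [4n] (lazy) (captured); then one or more of a non-digit (captured as 'val'); then anchored at the end.
Matches: at [7:17] → 'rhierruuu-'.
Each match is replaced by 'X'.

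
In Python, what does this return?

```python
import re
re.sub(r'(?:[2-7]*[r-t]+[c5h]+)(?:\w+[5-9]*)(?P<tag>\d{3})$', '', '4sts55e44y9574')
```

Every occurrence is swapped for ''.

''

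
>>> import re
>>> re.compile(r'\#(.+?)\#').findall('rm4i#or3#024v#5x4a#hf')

A non-greedy quantifier consumes as few characters as it can — just enough that the remainder of the pattern still matches from where it stops; whatever follows it matches normally.
With a single group, `findall` returns only what that group captured — 2 items.

['or3', '5x4a']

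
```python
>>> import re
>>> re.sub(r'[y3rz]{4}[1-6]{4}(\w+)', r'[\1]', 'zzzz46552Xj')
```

The pattern matches exactly 4 of one of [y3rz], then exactly 4 of a character in [1-6]; then one or more of a word character (captured).
The replacement refers to a captured group, so each match is rewritten using its own captured text.

'[2Xj]'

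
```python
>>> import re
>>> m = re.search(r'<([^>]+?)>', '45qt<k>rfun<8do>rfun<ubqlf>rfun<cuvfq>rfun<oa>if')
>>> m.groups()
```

('k',)

Unlike `match`, `search` isn't anchored — it looks for the pattern anywhere in the string.
The match spans [4:7] → '<k>'.
Captured: group 1 = 'k'.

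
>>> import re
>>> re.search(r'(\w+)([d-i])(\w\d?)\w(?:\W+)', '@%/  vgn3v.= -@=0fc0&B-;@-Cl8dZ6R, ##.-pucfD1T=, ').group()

The match spans [5:16] → 'vgn3v.= -@='.

'vgn3v.= -@='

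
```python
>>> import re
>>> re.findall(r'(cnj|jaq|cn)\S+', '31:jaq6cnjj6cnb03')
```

['jaq']

Matches: at [3:17] match 'jaq6cnjj6cnb03', group 1 = 'jaq'.
One capturing group, so `findall` returns just the captured substring from the one match — 1 in all.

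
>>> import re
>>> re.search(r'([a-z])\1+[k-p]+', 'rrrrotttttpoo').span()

(0, 5)

The backreference `\1` re-matches whatever the first group consumed, character for character.
The match spans [0:5] → 'rrrro'.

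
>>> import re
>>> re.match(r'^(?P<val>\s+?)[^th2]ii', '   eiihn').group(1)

Pattern: anchored at the start of the string; then one or more of whitespace (lazy) (captured as 'val'); then any character except [th2], then the literal 'ii'.
`match` is anchored at position 0; if the pattern doesn't fit there, it returns None.
The match spans [0:6] → '   eii'.
Captured: group 1 = '   '.

'   '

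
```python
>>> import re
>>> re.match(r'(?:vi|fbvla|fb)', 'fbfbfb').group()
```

`match` is anchored at position 0; if the pattern doesn't fit there, it returns None.
The match spans [0:2] → 'fb'.

'fb'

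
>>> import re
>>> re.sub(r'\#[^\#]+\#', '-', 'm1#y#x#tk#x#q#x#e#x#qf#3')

'm1-x-x-x-x-3'

`sub` substitutes '-' at each match site.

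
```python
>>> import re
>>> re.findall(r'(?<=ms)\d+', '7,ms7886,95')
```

The positive lookaround only admits positions where the adjacent text matches; those characters stay outside the span.
`findall` yields the raw match text (1 of them) because the pattern has no groups.

['7886']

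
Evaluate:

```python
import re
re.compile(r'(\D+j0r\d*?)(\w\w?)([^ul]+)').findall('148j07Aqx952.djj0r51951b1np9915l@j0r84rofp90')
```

[('.djj0r', '51', '951b1np9915'), ('l@j0r', '84', 'rofp90')]

Pattern: one or more of a non-digit, then the literal 'j0r', then zero or more of a digit (lazy) (captured); then a word character, then optionally a word character (captured); then one or more of any character except [ul] (captured).
Matches: at [12:31] match '.djj0r51951b1np9915', groups = ('.djj0r', '51', '951b1np9915'); at [31:44] match 'l@j0r84rofp90', groups = ('l@j0r', '84', 'rofp90').
3 groups means each result is a tuple of 3 captured strings — 2 here.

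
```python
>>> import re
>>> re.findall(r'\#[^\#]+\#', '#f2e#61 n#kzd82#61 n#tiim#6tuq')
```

['#f2e#', '#kzd82#', '#tiim#']

Matches: at [0:5] → '#f2e#'; at [9:16] → '#kzd82#'; at [20:26] → '#tiim#'.
No capturing groups, so `findall` returns the 3 full match strings.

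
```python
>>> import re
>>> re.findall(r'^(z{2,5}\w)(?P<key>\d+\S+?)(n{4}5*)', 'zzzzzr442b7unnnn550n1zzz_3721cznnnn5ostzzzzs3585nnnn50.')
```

[('zzzzzr', '442b7u', 'nnnn55')]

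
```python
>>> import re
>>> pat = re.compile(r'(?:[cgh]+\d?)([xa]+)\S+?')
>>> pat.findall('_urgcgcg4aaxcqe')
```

Pattern: one or more of one of [cgh], then optionally a digit (non-capturing group); then one or more of one of [xa] (captured); then one or more of a non-whitespace character (lazy).
With a single group, `findall` returns only what that group captured — 1 item.

['aax']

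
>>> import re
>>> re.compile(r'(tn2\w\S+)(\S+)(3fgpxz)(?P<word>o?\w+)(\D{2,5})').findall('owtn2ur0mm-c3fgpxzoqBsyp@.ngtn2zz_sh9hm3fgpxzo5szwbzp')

This matches the literal 'tn2', then a word character, then one or more of a non-whitespace character (captured); then one or more of a non-whitespace character (captured); then the literal '3f', then the literal 'gp', then the literal 'xz' (captured); then optionally a literal 'o', then one or more of a word character (captured as 'word'); then 2 to 5 of a non-digit (captured).
Scanning left to right: at [2:53] match 'tn2ur0mm-c3fgpxzoqBsyp@.ngtn2zz_sh9hm3fgpxzo5szwbzp', groups = ('tn2ur0mm-c3fgpxzoqBsyp@.ngtn2zz_sh9h', 'm', '3fgpxz', 'o5szwb', 'zp').
`findall` packs the 5 group values into a tuple for every match.

[('tn2ur0mm-c3fgpxzoqBsyp@.ngtn2zz_sh9h', 'm', '3fgpxz', 'o5szwb', 'zp')]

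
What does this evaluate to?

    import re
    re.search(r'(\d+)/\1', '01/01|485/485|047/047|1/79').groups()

The backreference `\1` re-matches whatever the first group consumed, character for character.
`re.search` tries every starting position until one works.
The match spans [0:5] → '01/01'.
Captured: group 1 = '01'.

('01',)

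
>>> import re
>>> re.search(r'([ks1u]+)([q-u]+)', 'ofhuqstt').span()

(3, 8)

The pattern matches one or more of one of [ks1u] (captured); then one or more of a character in [q-u] (captured).
Unlike `match`, `search` isn't anchored — it looks for the pattern anywhere in the string.
The match spans [3:8] → 'uqstt'.
Captured: group 1 = 'u', group 2 = 'qstt'.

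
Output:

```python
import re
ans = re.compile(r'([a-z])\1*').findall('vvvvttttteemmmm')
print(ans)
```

['v', 't', 'e', 'm']

The backreference `\1` re-matches whatever the first group consumed, character for character.
Matches: at [0:4] match 'vvvv', group 1 = 'v'; at [4:9] match 'ttttt', group 1 = 't'; at [9:11] match 'ee', group 1 = 'e'; at [11:15] match 'mmmm', group 1 = 'm'.
Because there's exactly one group, `findall` drops the full match and keeps group 1 from each hit.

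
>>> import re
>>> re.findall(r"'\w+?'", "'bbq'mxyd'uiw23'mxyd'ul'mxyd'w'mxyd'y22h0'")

Walking the string: at [0:5] → "'bbq'"; at [9:16] → "'uiw23'"; at [20:24] → "'ul'"; at [28:31] → "'w'"; at [35:42] → "'y22h0'".
No capturing groups, so `findall` returns the 5 full match strings.

["'bbq'", "'uiw23'", "'ul'", "'w'", "'y22h0'"]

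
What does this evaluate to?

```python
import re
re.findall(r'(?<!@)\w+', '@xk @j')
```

The negative lookahead/lookbehind blocks any match where the forbidden context is present.
Walking the string: at [2:3] → 'k'.
No capturing groups, so `findall` returns the 1 full match string.

['k']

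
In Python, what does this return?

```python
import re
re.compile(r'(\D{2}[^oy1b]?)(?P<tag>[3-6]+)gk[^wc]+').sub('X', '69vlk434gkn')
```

'69X'

Each match is replaced by 'X'.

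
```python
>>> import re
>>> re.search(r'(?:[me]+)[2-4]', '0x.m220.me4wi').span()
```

This matches one or more of one of [me] (non-capturing group); then a character in [2-4].
`re.search` scans for the first position where the pattern succeeds.
The match spans [3:5] → 'm2'.

(3, 5)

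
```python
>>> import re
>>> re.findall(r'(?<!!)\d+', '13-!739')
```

The negative lookahead/lookbehind blocks any match where the forbidden context is present.
No capturing groups, so `findall` returns the 2 full match strings.

['13', '39']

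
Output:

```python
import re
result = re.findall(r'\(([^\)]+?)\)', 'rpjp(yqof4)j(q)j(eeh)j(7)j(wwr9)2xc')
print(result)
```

['yqof4', 'q', 'eeh', '7', 'wwr9']

Scanning left to right: at [4:11] match '(yqof4)', group 1 = 'yqof4'; at [12:15] match '(q)', group 1 = 'q'; at [16:21] match '(eeh)', group 1 = 'eeh'; at [22:25] match '(7)', group 1 = '7'; at [26:32] match '(wwr9)', group 1 = 'wwr9'.
`findall` collects group 1 from each match (5 total).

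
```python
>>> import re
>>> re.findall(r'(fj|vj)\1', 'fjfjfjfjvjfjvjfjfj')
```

['fj', 'fj', 'fj']

`\1` is not a pattern — it's the concrete string captured by group 1, re-applied verbatim.
Matches: at [0:4] match 'fjfj', group 1 = 'fj'; at [4:8] match 'fjfj', group 1 = 'fj'; at [14:18] match 'fjfj', group 1 = 'fj'.
`findall` collects group 1 from each match (3 total).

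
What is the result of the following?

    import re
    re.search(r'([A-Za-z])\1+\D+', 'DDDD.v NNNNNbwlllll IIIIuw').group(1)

`\1` is not a pattern — it's the concrete string captured by group 1, re-applied verbatim.
Unlike `match`, `search` isn't anchored — it looks for the pattern anywhere in the string.
The match spans [0:26] → 'DDDD.v NNNNNbwlllll IIIIuw'.
Captured: group 1 = 'D'.

'D'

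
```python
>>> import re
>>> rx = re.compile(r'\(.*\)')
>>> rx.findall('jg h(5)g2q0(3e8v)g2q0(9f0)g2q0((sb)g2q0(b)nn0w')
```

Scanning left to right: at [4:42] → '(5)g2q0(3e8v)g2q0(9f0)g2q0((sb)g2q0(b)'.
No capturing groups, so `findall` returns the 1 full match string.

['(5)g2q0(3e8v)g2q0(9f0)g2q0((sb)g2q0(b)']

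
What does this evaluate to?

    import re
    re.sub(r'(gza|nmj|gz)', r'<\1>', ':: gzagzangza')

Alternation isn't longest-match — the leftmost alternative that fits at this position is chosen.
Each match is replaced using the text its own group 1 captured.

':: <gza><gza>n<gza>'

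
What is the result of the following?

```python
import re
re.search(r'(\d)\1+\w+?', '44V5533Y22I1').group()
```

'44V'

After group 1 captures some text, `\1` only succeeds where that same text appears again.
`re.search` scans for the first position where the pattern succeeds.
The match spans [0:3] → '44V'.
Captured: group 1 = '4'.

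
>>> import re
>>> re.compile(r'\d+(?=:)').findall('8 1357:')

['1357']

The lookaround is zero-width — it requires the adjacent text to match without consuming it, so the asserted text isn't part of the match.
No capturing groups, so `findall` returns the 1 full match string.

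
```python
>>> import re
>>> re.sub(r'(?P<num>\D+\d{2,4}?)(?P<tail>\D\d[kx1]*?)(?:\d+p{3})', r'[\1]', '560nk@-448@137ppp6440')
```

The pattern matches one or more of a non-digit, then 2 to 4 of a digit (lazy) (captured as 'num'); then a non-digit, then a digit, then zero or more of one of [kx1] (lazy) (captured as 'tail'); then one or more of a digit, then exactly 3 of the literal 'p' (non-capturing group).
Each match is replaced using the text its own group 1 captured.

'560[nk@-448]6440'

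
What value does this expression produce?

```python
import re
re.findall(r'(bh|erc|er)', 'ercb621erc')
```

Alternation isn't longest-match — the leftmost alternative that fits at this position is chosen.
Scanning left to right: at [0:3] match 'erc', group 1 = 'erc'; at [7:10] match 'erc', group 1 = 'erc'.
With a single group, `findall` returns only what that group captured — 2 items.

['erc', 'erc']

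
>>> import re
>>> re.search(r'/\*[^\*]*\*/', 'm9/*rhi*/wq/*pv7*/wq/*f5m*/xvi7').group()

The match spans [2:9] → '/*rhi*/'.

'/*rhi*/'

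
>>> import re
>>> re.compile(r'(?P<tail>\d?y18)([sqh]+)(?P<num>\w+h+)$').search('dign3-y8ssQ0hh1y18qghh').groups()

The match spans [14:22] → '1y18qghh'.
Captured: group 1 = '1y18', group 2 = 'q', group 3 = 'ghh'.

('1y18', 'q', 'ghh')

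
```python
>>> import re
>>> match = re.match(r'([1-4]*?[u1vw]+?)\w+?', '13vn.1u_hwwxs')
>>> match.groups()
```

('1',)

The match spans [0:2] → '13'.
Captured: group 1 = '1'.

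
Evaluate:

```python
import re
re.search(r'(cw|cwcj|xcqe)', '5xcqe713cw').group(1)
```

'xcqe'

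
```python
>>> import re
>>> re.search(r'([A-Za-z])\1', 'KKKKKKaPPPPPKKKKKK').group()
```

'KK'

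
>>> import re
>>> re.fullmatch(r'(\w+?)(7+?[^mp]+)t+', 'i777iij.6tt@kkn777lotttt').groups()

('i', '777iij.6tt@kkn777lottt')

Pattern: one or more of a word character (lazy) (captured); then one or more of a literal '7' (lazy), then one or more of any character except [mp] (captured); then one or more of a literal 't'.
`re.fullmatch` requires the pattern to consume the entire string.
The match spans [0:24] → 'i777iij.6tt@kkn777lotttt'.
Captured: group 1 = 'i', group 2 = '777iij.6tt@kkn777lottt'.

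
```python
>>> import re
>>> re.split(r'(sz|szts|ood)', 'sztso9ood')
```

Branches in `(...|...)` are attempted left-to-right; the first branch that allows the whole pattern to succeed is taken.
Matches to split on: at [0:2] → 'sz'; at [6:9] → 'ood'.
The group in the pattern means `split` returns the separators' captures alongside the pieces.

['', 'sz', 'tso9', 'ood', '']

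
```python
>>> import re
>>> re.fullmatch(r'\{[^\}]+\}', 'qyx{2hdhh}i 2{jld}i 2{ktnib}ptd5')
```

For `fullmatch`, every character of the input must be accounted for by the pattern.
Here the string isn't matched end-to-end, so the call returns None.

None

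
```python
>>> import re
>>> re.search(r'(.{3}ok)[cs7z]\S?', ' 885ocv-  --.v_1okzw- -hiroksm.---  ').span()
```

(13, 20)

The pattern matches exactly 3 of any character, then the literal 'ok' (captured); then one of [cs7z], then optionally a non-whitespace character.
`re.search` scans for the first position where the pattern succeeds.
The match spans [13:20] → 'v_1okzw'.
Captured: group 1 = 'v_1ok'.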